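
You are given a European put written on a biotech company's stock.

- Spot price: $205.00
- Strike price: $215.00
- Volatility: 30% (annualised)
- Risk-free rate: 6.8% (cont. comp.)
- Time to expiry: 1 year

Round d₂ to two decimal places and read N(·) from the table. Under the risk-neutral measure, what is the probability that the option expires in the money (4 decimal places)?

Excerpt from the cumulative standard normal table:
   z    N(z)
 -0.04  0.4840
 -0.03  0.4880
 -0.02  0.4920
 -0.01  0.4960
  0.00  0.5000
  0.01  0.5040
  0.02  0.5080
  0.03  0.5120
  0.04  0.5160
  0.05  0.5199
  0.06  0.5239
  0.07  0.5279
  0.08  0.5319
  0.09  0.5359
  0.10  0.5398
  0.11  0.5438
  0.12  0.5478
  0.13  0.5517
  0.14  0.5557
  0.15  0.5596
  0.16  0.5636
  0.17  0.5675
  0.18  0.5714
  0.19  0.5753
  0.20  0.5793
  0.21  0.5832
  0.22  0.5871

σ√T = 0.3 × 1.0000 = 0.3000
d₁ = [ln(205/215) + (0.068 + ½·0.3²)·1] / (σ√T) = (-0.0476 + 0.1130) / 0.3000 = 0.2179 which rounds to 0.22
d₂ = 0.2179 − 0.3000 = -0.0821 which rounds to -0.08
Pr(exercise) under Q = N(−d₂) = N(0.08) = 0.5319

0.5319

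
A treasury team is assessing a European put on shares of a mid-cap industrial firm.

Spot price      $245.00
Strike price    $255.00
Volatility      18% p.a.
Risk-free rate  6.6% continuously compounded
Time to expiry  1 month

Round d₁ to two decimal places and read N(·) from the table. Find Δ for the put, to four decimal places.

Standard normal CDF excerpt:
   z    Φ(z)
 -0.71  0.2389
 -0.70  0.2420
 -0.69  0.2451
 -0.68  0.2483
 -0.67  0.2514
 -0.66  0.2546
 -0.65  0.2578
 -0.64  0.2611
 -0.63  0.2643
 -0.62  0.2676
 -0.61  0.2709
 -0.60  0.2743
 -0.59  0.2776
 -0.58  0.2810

-0.7389

σ√T = 0.18 × 0.2887 = 0.0520
d₁ = [ln(245/255) + (0.066 + 0.18²/2)·0.08333] / 0.0520 = [-0.0400 + 0.0068] / 0.0520 = -0.6381 ⇒ -0.64
N(d₁) = N(-0.64) = 0.2611
Δ_put = N(d₁) − 1 = 0.2611 − 1 = -0.7389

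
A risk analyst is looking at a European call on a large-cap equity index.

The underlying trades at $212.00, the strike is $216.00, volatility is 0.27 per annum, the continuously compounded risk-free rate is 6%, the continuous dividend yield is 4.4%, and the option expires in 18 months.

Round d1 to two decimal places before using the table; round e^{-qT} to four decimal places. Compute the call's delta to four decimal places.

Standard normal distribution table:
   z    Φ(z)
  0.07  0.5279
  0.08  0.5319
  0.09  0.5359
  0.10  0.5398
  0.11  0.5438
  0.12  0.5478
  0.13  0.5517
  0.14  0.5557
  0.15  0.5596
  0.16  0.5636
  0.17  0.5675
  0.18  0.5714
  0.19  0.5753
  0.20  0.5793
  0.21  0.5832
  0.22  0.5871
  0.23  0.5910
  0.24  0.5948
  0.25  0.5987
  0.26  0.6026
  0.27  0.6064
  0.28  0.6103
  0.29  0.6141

0.5349

T = 1.5;  σ√T = 0.3307
d₁ = [ln(212/216) + (0.06 − 0.044 + ½·0.27²)·1.5] / (σ√T) = (-0.0187 + 0.0787) / 0.3307 = 0.1814 which rounds to 0.18
N(d₁) = N(0.18) = 0.5714
Δ_call = exp(−qT)·N(d₁) = 0.9361·0.5714 = 0.5349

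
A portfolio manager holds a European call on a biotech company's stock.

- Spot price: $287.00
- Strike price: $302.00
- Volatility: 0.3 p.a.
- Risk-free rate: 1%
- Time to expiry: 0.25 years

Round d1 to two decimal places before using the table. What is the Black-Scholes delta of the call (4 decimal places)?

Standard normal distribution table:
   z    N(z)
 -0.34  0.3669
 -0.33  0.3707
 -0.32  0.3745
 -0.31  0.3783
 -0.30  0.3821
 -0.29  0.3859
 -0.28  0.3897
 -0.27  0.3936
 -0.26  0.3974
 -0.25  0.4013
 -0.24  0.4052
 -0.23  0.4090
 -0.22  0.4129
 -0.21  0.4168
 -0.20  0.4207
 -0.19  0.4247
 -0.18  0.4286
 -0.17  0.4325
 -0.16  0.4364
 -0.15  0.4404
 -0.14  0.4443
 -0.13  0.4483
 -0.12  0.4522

0.4013

σ√T = 0.3·√0.25 = 0.1500
d₁ = [ln(287/302) + (0.01 + 0.3²/2)·0.25] / 0.1500 = [-0.0509 + 0.0138] / 0.1500 = -0.2480 which rounds to -0.25
N(d₁) = N(-0.25) = 0.4013
Δ_call = N(d₁) = 0.4013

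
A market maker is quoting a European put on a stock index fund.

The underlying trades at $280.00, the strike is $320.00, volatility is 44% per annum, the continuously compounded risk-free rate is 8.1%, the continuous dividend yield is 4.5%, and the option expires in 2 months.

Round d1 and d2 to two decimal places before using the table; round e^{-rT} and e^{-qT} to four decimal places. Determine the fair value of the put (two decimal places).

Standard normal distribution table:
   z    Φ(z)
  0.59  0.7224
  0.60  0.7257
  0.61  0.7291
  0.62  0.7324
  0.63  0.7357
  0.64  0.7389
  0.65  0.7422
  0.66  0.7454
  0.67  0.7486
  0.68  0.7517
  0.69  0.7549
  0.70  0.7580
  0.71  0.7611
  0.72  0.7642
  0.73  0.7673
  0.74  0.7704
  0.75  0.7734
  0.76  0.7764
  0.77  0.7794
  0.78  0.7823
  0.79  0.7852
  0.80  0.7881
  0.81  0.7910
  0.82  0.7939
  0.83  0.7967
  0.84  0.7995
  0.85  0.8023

σ√T = 0.44 × 0.4082 = 0.1796
ln(S/K) + (r − q + σ²/2)T = ln(280/320) + (0.081 − 0.045 + 0.44²/2)·0.1667 = -0.1335 + 0.0221 = -0.1114
d₁ = -0.1114 / 0.1796 = -0.6202 → -0.62
d₂ = d₁ − σ√T = -0.6202 − 0.1796 = -0.7998 → -0.80
exp(−qT) = exp(−0.045·0.1667) = 0.9925;  exp(−rT) = exp(−0.081·0.1667) = 0.9866
N(−d₂) = N(0.80) = 0.7881;  N(−d₁) = N(0.62) = 0.7324
P = 320·0.9866·0.7881 − 280·0.9925·0.7324 = 248.8126 − 203.5340 = 45.2787

$45.28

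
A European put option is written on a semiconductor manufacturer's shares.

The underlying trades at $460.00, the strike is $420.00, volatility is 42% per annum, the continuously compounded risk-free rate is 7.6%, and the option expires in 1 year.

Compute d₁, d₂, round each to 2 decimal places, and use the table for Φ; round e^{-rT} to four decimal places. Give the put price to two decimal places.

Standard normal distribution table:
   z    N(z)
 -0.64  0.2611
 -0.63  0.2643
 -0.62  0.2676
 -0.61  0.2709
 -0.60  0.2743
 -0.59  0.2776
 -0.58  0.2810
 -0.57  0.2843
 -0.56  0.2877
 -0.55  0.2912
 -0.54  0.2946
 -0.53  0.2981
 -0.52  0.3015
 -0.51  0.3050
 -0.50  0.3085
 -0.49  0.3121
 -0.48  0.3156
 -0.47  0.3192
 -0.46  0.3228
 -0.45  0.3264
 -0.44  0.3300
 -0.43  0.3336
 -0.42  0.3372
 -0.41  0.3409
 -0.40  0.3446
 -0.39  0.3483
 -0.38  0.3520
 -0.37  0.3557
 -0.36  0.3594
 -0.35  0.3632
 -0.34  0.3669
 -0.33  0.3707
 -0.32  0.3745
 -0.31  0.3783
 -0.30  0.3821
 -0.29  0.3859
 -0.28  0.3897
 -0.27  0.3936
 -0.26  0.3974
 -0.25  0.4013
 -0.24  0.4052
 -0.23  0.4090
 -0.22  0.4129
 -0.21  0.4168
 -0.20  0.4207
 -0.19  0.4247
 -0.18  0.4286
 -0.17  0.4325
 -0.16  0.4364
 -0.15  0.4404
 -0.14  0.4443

$40.70

T = 1;  σ√T = 0.4200
d₁ = [ln(460/420) + (0.076 + 0.42²/2)·1] / 0.4200 = [0.0910 + 0.1642] / 0.4200 = 0.6076 which rounds to 0.61
d₂ = d₁ − σ√T = 0.6076 − 0.4200 = 0.1876 which rounds to 0.19
exp(−rT) = exp(−0.076·1) = 0.9268
N(−d₂) = N(-0.19) = 0.4247;  N(−d₁) = N(-0.61) = 0.2709
P = 420·0.9268·0.4247 − 460·0.2709 = 165.3170 − 124.6140 = 40.7030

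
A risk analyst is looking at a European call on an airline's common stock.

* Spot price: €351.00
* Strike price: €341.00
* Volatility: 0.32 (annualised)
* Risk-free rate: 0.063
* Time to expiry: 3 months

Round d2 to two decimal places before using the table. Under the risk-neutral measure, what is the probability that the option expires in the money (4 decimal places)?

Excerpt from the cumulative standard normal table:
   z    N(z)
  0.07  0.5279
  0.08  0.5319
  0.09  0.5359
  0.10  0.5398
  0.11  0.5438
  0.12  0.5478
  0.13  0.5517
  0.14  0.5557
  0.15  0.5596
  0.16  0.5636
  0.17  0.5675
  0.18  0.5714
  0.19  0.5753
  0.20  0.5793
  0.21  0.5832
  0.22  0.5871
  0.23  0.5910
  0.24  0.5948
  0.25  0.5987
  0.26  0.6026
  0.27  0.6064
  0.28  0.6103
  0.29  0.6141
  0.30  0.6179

0.5793

σ√T = 0.32·√0.25 = 0.1600
d₁ = [ln(351/341) + (0.063 + 0.32²/2)·0.25] / 0.1600 = [0.0289 + 0.0285] / 0.1600 = 0.3591 which rounds to 0.36
d₂ = d₁ − σ√T = 0.3591 − 0.1600 = 0.1991 which rounds to 0.20
Pr(exercise) under Q = N(d₂) = 0.5793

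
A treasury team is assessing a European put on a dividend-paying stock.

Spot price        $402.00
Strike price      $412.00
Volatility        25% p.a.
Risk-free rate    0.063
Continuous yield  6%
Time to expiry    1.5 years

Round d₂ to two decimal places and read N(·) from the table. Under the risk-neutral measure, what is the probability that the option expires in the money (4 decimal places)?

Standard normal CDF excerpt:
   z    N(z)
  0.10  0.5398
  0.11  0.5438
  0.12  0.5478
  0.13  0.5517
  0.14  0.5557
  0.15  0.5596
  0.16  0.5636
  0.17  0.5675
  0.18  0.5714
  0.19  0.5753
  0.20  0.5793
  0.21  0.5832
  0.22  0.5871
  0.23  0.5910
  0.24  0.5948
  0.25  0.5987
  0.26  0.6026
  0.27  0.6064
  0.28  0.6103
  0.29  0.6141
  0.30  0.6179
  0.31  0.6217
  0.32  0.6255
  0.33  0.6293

0.5871

σ√T = 0.25 × 1.2247 = 0.3062
ln(S/K) + (r − q + σ²/2)T = ln(402/412) + (0.063 − 0.06 + 0.25²/2)·1.5 = -0.0246 + 0.0514 = 0.0268
d₁ = 0.0268 / 0.3062 = 0.0875 ≈ 0.09
d₂ = d₁ − σ√T = 0.0875 − 0.3062 = -0.2186 ≈ -0.22
Pr(exercise) under Q = N(−d₂) = N(0.22) = 0.5871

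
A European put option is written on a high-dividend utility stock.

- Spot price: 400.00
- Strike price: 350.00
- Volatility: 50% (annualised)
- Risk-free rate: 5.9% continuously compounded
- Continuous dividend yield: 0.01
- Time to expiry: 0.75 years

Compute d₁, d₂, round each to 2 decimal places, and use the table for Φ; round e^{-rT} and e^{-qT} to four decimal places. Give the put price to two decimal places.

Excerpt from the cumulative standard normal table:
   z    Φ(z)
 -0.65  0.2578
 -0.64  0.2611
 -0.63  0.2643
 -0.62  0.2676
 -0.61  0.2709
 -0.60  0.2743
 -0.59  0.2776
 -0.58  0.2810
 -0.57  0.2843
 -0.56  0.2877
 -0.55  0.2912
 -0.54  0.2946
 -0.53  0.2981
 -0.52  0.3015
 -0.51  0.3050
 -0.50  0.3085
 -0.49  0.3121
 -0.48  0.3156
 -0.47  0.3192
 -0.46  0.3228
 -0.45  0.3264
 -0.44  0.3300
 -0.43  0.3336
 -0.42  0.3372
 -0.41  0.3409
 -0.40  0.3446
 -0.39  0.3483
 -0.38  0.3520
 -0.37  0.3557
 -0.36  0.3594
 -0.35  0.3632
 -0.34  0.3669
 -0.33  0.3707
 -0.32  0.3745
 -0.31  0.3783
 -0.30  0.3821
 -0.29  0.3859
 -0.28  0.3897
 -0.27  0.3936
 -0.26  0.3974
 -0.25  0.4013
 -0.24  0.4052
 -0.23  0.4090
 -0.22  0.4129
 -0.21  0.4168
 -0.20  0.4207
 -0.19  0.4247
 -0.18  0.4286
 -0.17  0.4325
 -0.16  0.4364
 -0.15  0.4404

σ√T = 0.5·√0.75 = 0.4330
d₁ = [ln(400/350) + (0.059 − 0.01 + 0.5²/2)·0.75] / 0.4330 = [0.1335 + 0.1305] / 0.4330 = 0.6098 which rounds to 0.61
d₂ = d₁ − σ√T = 0.6098 − 0.4330 = 0.1767 which rounds to 0.18
e^(−qT) = e^(−0.01·0.75) = 0.9925;  e^(−rT) = e^(−0.059·0.75) = 0.9567
N(−d₂) = N(-0.18) = 0.4286;  N(−d₁) = N(-0.61) = 0.2709
P = 350·0.9567·0.4286 − 400·0.9925·0.2709 = 143.5146 − 107.5473 = 35.9673

35.97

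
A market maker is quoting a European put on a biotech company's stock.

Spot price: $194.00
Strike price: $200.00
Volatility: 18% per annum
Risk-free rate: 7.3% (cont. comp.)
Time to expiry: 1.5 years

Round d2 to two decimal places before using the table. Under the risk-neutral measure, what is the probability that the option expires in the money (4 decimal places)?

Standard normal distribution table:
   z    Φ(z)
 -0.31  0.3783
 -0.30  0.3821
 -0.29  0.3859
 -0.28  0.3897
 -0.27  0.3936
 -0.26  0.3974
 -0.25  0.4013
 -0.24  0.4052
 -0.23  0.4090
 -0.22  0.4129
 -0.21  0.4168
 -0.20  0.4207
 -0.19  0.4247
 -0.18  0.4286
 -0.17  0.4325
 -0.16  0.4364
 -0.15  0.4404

0.4013

σ√T = 0.18 × 1.2247 = 0.2205
d₁ = [ln(194/200) + (0.073 + 0.18²/2)·1.5] / 0.2205 = [-0.0305 + 0.1338] / 0.2205 = 0.4688 which rounds to 0.47
d₂ = d₁ − σ√T = 0.4688 − 0.2205 = 0.2483 which rounds to 0.25
Risk-neutral Pr[S_T < K] = N(−d₂) = N(-0.25) = 0.4013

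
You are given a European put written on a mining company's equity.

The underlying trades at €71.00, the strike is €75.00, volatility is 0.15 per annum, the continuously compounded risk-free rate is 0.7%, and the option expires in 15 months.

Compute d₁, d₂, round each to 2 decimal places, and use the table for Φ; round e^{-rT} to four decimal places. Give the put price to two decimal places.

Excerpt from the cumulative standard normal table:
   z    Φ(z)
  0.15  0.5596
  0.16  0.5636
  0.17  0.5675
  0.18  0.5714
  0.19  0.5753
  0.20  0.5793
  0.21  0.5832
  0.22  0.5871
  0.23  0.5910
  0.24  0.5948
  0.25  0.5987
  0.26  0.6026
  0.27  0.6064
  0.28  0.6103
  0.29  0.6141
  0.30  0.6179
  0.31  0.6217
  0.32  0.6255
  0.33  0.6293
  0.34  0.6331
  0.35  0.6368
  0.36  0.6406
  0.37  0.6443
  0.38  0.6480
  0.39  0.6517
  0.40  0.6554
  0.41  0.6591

σ√T = 0.15 × 1.1180 = 0.1677
d₁ = [ln(71/75) + (0.007 + ½·0.15²)·1.25] / (σ√T) = (-0.0548 + 0.0228) / 0.1677 = -0.1908 ≈ -0.19
d₂ = -0.1908 − 0.1677 = -0.3585 ≈ -0.36
exp(−rT) = exp(−0.007·1.25) = 0.9913
N(−d₂) = N(0.36) = 0.6406;  N(−d₁) = N(0.19) = 0.5753
P = 75·0.9913·0.6406 − 71·0.5753 = 47.6270 − 40.8463 = 6.7807

€6.78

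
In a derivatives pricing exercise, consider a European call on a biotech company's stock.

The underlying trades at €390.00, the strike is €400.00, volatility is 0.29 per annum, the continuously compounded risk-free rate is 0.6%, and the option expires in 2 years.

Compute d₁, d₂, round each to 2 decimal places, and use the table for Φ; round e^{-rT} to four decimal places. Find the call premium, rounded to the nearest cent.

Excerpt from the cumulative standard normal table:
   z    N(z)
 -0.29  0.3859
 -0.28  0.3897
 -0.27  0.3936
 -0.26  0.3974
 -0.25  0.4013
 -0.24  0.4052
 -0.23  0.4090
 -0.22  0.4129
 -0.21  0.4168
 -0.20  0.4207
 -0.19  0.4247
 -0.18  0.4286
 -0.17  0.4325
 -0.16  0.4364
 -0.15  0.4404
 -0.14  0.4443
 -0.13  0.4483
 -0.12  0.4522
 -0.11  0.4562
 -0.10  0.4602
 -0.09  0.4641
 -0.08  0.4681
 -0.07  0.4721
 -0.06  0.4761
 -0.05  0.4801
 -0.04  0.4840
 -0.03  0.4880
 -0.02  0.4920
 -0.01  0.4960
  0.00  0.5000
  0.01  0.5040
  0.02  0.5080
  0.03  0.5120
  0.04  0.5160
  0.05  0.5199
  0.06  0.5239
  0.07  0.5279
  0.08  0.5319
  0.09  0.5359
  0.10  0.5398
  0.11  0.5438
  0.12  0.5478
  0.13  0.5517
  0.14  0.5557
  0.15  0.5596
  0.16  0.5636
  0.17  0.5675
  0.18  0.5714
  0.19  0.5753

€61.17

σ√T = 0.29 × 1.4142 = 0.4101
d₁ = [ln(390/400) + (0.006 + 0.29²/2)·2] / 0.4101 = [-0.0253 + 0.0961] / 0.4101 = 0.1726 → 0.17
d₂ = d₁ − σ√T = 0.1726 − 0.4101 = -0.2375 → -0.24
e^(−rT) = e^(−0.006·2) = 0.9881
N(d₁) = N(0.17) = 0.5675;  N(d₂) = N(-0.24) = 0.4052
C = 390·0.5675 − 400·0.9881·0.4052 = 221.3250 − 160.1512 = 61.1738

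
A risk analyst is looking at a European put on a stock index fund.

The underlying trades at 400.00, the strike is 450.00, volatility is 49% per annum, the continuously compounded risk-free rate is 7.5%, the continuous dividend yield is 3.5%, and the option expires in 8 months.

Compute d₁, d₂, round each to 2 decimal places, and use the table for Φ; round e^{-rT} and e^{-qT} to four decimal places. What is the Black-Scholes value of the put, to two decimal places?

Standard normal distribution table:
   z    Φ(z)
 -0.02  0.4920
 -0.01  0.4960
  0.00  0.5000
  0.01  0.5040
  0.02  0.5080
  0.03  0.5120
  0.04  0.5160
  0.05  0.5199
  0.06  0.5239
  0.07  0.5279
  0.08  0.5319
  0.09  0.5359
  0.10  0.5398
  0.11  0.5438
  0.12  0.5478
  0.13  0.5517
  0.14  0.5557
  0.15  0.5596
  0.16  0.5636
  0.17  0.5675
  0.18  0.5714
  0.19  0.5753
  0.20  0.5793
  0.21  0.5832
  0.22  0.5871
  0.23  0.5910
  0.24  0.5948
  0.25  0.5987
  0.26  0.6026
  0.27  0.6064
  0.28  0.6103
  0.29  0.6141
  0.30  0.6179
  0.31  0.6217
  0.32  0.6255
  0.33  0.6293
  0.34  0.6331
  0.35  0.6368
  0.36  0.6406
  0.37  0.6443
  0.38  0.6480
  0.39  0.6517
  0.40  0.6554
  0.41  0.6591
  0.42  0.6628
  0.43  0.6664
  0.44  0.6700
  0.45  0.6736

85.18

T = 0.6667;  σ√T = 0.4001
d₁ = [ln(400/450) + (0.075 − 0.035 + 0.49²/2)·0.6667] / 0.4001 = [-0.1178 + 0.1067] / 0.4001 = -0.0277 ⇒ -0.03
d₂ = d₁ − σ√T = -0.0277 − 0.4001 = -0.4278 ⇒ -0.43
exp(−qT) = exp(−0.035·0.6667) = 0.9769;  exp(−rT) = exp(−0.075·0.6667) = 0.9512
N(−d₂) = N(0.43) = 0.6664;  N(−d₁) = N(0.03) = 0.5120
P = 450·0.9512·0.6664 − 400·0.9769·0.5120 = 285.2459 − 200.0691 = 85.1767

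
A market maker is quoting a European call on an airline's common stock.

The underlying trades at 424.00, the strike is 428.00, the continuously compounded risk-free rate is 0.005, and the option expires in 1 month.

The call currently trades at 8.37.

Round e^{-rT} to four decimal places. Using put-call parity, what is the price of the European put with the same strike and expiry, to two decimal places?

12.20

exp(−rT) = exp(−0.005·0.08333) = 0.9996
Put-call parity: C − P = S − K·e^(−rT) = 424 − 428·0.9996 = 424 − 427.8288 = -3.8288
P = C − (C − P) = 8.37 − (-3.8288) = 12.1988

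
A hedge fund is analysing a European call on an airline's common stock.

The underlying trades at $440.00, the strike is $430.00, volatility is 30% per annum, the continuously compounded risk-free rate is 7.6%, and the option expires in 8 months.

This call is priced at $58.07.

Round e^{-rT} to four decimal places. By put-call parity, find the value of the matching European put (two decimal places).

$26.83

exp(−rT) = exp(−0.076·0.6667) = 0.9506
Put-call parity: C − P = S − K·e^(−rT) = 440 − 430·0.9506 = 440 − 408.7580 = 31.2420
P = C − (C − P) = 58.07 − (31.2420) = 26.8280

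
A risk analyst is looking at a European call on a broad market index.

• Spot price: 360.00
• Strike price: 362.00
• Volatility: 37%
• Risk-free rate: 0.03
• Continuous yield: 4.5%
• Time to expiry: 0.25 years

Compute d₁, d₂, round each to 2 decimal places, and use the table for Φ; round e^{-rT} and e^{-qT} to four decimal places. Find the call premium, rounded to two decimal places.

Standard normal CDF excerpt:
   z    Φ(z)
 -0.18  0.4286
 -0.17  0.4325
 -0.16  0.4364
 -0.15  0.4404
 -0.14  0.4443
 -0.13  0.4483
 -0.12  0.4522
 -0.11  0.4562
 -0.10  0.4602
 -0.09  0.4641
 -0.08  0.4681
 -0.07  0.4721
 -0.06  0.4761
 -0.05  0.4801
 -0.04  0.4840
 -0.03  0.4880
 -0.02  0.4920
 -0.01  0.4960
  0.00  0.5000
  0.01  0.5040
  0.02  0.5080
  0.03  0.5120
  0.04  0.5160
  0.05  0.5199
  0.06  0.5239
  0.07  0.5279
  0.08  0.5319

T = 0.25;  σ√T = 0.1850
d₁ = [ln(360/362) + (0.03 − 0.045 + ½·0.37²)·0.25] / (σ√T) = (-0.0055 + 0.0134) / 0.1850 = 0.0423 ⇒ 0.04
d₂ = 0.0423 − 0.1850 = -0.1427 ⇒ -0.14
e^(−qT) = e^(−0.045·0.25) = 0.9888;  e^(−rT) = e^(−0.03·0.25) = 0.9925
N(d₁) = N(0.04) = 0.5160;  N(d₂) = N(-0.14) = 0.4443
C = 360·0.9888·0.5160 − 362·0.9925·0.4443 = 183.6795 − 159.6303 = 24.0492

24.05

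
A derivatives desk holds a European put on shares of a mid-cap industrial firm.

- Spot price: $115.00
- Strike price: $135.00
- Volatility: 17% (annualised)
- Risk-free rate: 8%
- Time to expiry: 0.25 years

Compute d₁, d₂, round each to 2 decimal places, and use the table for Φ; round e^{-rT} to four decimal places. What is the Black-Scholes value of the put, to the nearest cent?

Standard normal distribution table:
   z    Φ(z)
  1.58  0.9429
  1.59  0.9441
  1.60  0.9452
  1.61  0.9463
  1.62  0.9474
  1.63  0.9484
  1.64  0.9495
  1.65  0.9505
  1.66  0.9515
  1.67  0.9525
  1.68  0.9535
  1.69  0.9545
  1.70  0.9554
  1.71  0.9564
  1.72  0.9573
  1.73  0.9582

σ√T = 0.17·√0.25 = 0.0850
d₁ = [ln(115/135) + (0.08 + 0.17²/2)·0.25] / 0.0850 = [-0.1603 + 0.0236] / 0.0850 = -1.6086 → -1.61
d₂ = d₁ − σ√T = -1.6086 − 0.0850 = -1.6936 → -1.69
exp(−rT) = exp(−0.08·0.25) = 0.9802
N(−d₂) = N(1.69) = 0.9545;  N(−d₁) = N(1.61) = 0.9463
P = 135·0.9802·0.9545 − 115·0.9463 = 126.3061 − 108.8245 = 17.4816

$17.48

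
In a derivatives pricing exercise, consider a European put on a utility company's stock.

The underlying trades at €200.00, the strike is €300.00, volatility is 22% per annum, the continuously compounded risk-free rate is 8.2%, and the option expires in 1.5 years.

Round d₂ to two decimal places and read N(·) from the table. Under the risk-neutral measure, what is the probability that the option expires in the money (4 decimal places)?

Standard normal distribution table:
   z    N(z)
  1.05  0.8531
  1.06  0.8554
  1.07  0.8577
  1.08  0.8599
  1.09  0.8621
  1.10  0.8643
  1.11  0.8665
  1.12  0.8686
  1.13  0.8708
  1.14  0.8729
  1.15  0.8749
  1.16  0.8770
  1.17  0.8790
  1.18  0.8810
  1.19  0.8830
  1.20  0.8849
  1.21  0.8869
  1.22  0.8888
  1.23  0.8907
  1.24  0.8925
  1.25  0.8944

0.8810

σ√T = 0.22 × 1.2247 = 0.2694
d₁ = [ln(200/300) + (0.082 + ½·0.22²)·1.5] / (σ√T) = (-0.4055 + 0.1593) / 0.2694 = -0.9136 ⇒ -0.91
d₂ = -0.9136 − 0.2694 = -1.1830 ⇒ -1.18
Pr(exercise) under Q = N(−d₂) = N(1.18) = 0.8810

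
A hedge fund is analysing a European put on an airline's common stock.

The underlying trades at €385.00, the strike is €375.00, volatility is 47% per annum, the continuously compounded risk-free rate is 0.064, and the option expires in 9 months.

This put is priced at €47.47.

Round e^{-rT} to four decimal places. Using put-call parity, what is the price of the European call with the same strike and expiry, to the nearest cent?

e^(−rT) = e^(−0.064·0.75) = 0.9531
Put-call parity: C − P = S − K·e^(−rT) = 385 − 375·0.9531 = 385 − 357.4125 = 27.5875
C = P + (C − P) = 47.47 + (27.5875) = 75.0575

€75.06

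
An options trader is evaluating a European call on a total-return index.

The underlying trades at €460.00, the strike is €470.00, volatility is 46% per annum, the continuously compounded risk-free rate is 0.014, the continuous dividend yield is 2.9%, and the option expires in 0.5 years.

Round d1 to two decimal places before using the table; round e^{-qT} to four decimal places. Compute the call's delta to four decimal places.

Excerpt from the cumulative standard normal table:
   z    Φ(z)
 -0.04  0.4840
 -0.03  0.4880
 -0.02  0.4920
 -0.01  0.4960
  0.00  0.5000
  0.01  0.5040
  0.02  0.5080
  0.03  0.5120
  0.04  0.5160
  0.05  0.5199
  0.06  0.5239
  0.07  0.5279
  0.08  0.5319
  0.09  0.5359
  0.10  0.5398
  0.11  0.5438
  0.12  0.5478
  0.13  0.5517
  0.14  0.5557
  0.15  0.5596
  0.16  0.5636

0.5203

T = 0.5;  σ√T = 0.3253
d₁ = [ln(460/470) + (0.014 − 0.029 + ½·0.46²)·0.5] / (σ√T) = (-0.0215 + 0.0454) / 0.3253 = 0.0735 ⇒ 0.07
N(d₁) = N(0.07) = 0.5279
Δ_call = e^(−qT)·N(d₁) = 0.9856·0.5279 = 0.5203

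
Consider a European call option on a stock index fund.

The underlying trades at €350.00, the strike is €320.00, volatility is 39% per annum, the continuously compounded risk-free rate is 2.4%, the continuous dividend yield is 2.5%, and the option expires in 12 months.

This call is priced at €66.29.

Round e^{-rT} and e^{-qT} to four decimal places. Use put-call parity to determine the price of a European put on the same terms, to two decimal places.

e^(−qT) = e^(−0.025·1) = 0.9753;  e^(−rT) = e^(−0.024·1) = 0.9763
Put-call parity: C − P = S·e^(−qT) − K·e^(−rT) = 350·0.9753 − 320·0.9763 = 341.3550 − 312.4160 = 28.9390
P = C − (C − P) = 66.29 − (28.9390) = 37.3510

€37.35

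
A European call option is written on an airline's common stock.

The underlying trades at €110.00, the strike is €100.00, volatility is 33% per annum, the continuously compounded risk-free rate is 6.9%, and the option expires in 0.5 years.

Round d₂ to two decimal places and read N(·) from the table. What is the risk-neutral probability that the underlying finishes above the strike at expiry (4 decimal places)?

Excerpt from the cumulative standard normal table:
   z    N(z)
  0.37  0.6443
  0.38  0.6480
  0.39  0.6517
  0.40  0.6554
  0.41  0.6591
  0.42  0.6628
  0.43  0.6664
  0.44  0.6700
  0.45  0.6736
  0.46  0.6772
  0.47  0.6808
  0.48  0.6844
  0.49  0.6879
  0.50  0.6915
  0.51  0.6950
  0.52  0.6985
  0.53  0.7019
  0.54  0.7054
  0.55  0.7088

0.6700

σ√T = 0.33·√0.5 = 0.2333
d₁ = [ln(110/100) + (0.069 + ½·0.33²)·0.5] / (σ√T) = (0.0953 + 0.0617) / 0.2333 = 0.6730 ≈ 0.67
d₂ = 0.6730 − 0.2333 = 0.4396 ≈ 0.44
Pr(exercise) under Q = N(d₂) = 0.6700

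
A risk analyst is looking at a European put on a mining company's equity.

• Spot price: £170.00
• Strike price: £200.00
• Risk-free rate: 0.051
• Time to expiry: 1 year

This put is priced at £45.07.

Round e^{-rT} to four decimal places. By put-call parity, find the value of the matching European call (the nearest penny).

e^(−rT) = e^(−0.051·1) = 0.9503
Put-call parity: C − P = S − K·e^(−rT) = 170 − 200·0.9503 = 170 − 190.0600 = -20.0600
C = P + (C − P) = 45.07 + (-20.0600) = 25.0100

£25.01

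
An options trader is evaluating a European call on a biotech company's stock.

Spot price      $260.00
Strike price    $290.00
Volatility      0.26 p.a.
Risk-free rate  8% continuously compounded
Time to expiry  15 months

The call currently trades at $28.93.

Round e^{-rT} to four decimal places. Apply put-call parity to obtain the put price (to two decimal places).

exp(−rT) = exp(−0.08·1.25) = 0.9048
Put-call parity: C − P = S − K·e^(−rT) = 260 − 290·0.9048 = 260 − 262.3920 = -2.3920
P = C − (C − P) = 28.93 − (-2.3920) = 31.3220

$31.32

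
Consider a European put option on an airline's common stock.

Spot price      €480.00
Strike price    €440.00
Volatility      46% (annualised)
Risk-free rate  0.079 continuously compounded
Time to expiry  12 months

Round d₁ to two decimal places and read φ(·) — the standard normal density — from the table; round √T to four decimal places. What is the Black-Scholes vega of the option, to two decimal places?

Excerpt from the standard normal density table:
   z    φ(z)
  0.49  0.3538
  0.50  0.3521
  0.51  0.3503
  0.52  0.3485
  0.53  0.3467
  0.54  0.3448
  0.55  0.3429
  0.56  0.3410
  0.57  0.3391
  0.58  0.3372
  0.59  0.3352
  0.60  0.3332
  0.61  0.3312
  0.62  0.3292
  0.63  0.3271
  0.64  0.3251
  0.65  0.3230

σ√T = 0.46 × 1.0000 = 0.4600
d₁ = [ln(480/440) + (0.079 + 0.46²/2)·1] / 0.4600 = [0.0870 + 0.1848] / 0.4600 = 0.5909 → 0.59
√T = √1 = 1.0000
φ(d₁) = φ(0.59) = 0.3352
vega = S·φ(d₁)·√T = 480·0.3352·1.0000 = 160.8960

160.90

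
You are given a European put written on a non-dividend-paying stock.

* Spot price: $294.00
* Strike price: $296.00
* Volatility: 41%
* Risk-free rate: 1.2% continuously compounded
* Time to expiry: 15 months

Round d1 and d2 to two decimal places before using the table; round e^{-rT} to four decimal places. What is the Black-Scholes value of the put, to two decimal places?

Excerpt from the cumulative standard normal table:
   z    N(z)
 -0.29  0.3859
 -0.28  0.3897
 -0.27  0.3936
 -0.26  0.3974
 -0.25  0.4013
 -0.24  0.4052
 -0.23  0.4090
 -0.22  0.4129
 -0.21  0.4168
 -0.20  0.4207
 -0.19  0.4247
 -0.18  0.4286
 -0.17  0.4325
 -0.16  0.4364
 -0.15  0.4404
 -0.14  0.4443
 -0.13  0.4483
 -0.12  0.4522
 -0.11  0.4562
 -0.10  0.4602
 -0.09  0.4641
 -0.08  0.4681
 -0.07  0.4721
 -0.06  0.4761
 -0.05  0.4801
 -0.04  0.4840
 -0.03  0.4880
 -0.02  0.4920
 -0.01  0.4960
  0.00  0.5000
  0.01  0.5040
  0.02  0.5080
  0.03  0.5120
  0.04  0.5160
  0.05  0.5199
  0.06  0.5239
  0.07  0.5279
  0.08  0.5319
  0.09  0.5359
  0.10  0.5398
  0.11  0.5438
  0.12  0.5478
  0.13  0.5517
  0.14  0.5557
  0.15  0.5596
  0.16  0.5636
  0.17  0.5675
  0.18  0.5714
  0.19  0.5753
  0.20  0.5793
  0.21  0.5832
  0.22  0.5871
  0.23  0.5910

σ√T = 0.41 × 1.1180 = 0.4584
d₁ = [ln(294/296) + (0.012 + 0.41²/2)·1.25] / 0.4584 = [-0.0068 + 0.1201] / 0.4584 = 0.2471 → 0.25
d₂ = d₁ − σ√T = 0.2471 − 0.4584 = -0.2113 → -0.21
exp(−rT) = exp(−0.012·1.25) = 0.9851
N(−d₂) = N(0.21) = 0.5832;  N(−d₁) = N(-0.25) = 0.4013
P = 296·0.9851·0.5832 − 294·0.4013 = 170.0551 − 117.9822 = 52.0729

$52.07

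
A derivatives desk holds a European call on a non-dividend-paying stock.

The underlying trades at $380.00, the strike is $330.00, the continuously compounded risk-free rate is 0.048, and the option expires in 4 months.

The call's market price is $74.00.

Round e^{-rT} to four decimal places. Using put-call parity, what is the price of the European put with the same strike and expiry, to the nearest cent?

e^(−rT) = e^(−0.048·0.3333) = 0.9841
Put-call parity: C − P = S − K·e^(−rT) = 380 − 330·0.9841 = 380 − 324.7530 = 55.2470
P = C − (C − P) = 74.00 − (55.2470) = 18.7530

$18.75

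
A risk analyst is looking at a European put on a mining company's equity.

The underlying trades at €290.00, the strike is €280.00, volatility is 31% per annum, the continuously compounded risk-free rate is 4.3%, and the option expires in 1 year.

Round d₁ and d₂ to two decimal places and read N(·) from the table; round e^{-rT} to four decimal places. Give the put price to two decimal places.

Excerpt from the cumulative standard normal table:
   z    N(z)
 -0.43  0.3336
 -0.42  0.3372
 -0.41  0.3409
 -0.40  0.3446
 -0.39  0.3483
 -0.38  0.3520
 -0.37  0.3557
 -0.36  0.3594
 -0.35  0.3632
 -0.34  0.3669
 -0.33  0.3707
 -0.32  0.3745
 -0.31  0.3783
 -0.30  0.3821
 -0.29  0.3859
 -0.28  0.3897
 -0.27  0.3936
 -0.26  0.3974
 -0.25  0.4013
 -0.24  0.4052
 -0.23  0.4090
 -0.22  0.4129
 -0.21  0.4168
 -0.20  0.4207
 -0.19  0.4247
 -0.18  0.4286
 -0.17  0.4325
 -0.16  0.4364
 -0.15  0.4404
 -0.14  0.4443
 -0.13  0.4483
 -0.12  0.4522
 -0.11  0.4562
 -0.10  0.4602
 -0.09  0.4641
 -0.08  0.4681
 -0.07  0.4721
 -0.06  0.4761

€24.57

σ√T = 0.31·√1 = 0.3100
d₁ = [ln(290/280) + (0.043 + 0.31²/2)·1] / 0.3100 = [0.0351 + 0.0910] / 0.3100 = 0.4069 ⇒ 0.41
d₂ = d₁ − σ√T = 0.4069 − 0.3100 = 0.0969 ⇒ 0.10
e^(−rT) = e^(−0.043·1) = 0.9579
N(−d₂) = N(-0.10) = 0.4602;  N(−d₁) = N(-0.41) = 0.3409
P = 280·0.9579·0.4602 − 290·0.3409 = 123.4312 − 98.8610 = 24.5702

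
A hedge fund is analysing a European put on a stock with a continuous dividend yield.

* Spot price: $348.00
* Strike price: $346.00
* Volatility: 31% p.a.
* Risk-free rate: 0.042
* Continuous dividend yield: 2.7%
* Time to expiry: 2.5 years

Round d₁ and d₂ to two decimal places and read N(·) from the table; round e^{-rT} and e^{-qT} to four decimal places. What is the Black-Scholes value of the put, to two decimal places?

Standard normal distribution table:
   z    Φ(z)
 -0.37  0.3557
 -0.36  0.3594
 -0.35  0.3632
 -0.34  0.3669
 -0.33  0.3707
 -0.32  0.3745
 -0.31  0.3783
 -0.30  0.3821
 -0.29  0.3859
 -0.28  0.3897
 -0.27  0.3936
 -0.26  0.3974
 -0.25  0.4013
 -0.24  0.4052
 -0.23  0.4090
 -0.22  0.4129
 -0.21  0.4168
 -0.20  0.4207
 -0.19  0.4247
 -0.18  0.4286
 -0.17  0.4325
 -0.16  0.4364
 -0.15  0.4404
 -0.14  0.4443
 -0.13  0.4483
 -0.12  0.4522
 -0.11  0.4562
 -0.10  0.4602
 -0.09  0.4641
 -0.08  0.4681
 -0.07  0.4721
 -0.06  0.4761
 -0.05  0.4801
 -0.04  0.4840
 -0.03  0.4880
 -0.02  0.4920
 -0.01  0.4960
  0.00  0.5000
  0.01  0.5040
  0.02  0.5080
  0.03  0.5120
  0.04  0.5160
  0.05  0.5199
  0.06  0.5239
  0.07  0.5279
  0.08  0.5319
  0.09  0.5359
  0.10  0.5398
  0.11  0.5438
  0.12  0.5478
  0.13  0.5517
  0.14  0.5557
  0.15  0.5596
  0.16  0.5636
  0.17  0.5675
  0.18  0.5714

$54.98

T = 2.5;  σ√T = 0.4902
d₁ = [ln(348/346) + (0.042 − 0.027 + ½·0.31²)·2.5] / (σ√T) = (0.0058 + 0.1576) / 0.4902 = 0.3333 → 0.33
d₂ = 0.3333 − 0.4902 = -0.1568 → -0.16
exp(−qT) = exp(−0.027·2.5) = 0.9347;  exp(−rT) = exp(−0.042·2.5) = 0.9003
N(−d₂) = N(0.16) = 0.5636;  N(−d₁) = N(-0.33) = 0.3707
P = 346·0.9003·0.5636 − 348·0.9347·0.3707 = 175.5635 − 120.5797 = 54.9839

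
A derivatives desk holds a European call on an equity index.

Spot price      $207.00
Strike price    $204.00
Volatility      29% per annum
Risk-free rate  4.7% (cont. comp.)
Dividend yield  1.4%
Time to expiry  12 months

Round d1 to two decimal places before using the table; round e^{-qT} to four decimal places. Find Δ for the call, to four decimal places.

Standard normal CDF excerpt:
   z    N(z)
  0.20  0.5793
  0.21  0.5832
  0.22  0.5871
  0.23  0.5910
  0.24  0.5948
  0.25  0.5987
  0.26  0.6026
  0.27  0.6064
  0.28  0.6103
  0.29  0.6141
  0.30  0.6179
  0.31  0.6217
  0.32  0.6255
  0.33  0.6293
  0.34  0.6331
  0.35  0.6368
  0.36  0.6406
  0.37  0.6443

0.6131

σ√T = 0.29·√1 = 0.2900
ln(S/K) + (r − q + σ²/2)T = ln(207/204) + (0.047 − 0.014 + 0.29²/2)·1 = 0.0146 + 0.0751 = 0.0896
d₁ = 0.0896 / 0.2900 = 0.3091 → 0.31
N(d₁) = N(0.31) = 0.6217
Δ_call = exp(−qT)·N(d₁) = 0.9861·0.6217 = 0.6131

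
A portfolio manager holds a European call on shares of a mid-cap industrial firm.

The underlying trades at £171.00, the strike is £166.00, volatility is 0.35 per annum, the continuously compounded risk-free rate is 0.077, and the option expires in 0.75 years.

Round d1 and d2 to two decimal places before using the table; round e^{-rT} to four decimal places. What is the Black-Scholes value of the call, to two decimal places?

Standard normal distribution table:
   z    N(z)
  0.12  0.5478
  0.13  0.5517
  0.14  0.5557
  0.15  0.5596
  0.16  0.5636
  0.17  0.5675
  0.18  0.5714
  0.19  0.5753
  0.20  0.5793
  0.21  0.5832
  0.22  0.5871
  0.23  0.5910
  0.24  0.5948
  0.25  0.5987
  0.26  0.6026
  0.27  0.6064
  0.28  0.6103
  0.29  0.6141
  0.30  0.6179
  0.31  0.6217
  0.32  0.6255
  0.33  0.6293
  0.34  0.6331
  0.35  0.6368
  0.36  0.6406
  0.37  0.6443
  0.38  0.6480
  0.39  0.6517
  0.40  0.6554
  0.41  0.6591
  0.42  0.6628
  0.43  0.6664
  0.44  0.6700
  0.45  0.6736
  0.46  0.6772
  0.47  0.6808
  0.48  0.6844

£27.50

σ√T = 0.35 × 0.8660 = 0.3031
d₁ = [ln(171/166) + (0.077 + 0.35²/2)·0.75] / 0.3031 = [0.0297 + 0.1037] / 0.3031 = 0.4400 ≈ 0.44
d₂ = d₁ − σ√T = 0.4400 − 0.3031 = 0.1369 ≈ 0.14
e^(−rT) = e^(−0.077·0.75) = 0.9439
N(d₁) = N(0.44) = 0.6700;  N(d₂) = N(0.14) = 0.5557
C = 171·0.6700 − 166·0.9439·0.5557 = 114.5700 − 87.0712 = 27.4988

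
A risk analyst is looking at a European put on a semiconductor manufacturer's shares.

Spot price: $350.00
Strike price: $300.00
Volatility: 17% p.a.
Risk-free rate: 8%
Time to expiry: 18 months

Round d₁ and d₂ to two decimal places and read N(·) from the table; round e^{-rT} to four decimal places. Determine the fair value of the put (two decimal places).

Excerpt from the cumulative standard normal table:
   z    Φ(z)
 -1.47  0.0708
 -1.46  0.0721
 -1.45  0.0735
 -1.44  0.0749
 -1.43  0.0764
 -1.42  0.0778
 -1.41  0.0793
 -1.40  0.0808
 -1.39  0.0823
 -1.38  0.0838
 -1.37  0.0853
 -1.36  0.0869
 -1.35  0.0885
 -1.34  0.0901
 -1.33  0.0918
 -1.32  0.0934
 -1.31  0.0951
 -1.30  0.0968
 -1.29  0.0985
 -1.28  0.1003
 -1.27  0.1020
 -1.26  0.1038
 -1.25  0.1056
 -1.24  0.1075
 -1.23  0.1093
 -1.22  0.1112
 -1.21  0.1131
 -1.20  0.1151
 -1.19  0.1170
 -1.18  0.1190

$2.86

σ√T = 0.17·√1.5 = 0.2082
ln(S/K) + (r + σ²/2)T = ln(350/300) + (0.08 + 0.17²/2)·1.5 = 0.1542 + 0.1417 = 0.2958
d₁ = 0.2958 / 0.2082 = 1.4208 ⇒ 1.42
d₂ = d₁ − σ√T = 1.4208 − 0.2082 = 1.2126 ⇒ 1.21
exp(−rT) = exp(−0.08·1.5) = 0.8869
N(−d₂) = N(-1.21) = 0.1131;  N(−d₁) = N(-1.42) = 0.0778
P = 300·0.8869·0.1131 − 350·0.0778 = 30.0925 − 27.2300 = 2.8625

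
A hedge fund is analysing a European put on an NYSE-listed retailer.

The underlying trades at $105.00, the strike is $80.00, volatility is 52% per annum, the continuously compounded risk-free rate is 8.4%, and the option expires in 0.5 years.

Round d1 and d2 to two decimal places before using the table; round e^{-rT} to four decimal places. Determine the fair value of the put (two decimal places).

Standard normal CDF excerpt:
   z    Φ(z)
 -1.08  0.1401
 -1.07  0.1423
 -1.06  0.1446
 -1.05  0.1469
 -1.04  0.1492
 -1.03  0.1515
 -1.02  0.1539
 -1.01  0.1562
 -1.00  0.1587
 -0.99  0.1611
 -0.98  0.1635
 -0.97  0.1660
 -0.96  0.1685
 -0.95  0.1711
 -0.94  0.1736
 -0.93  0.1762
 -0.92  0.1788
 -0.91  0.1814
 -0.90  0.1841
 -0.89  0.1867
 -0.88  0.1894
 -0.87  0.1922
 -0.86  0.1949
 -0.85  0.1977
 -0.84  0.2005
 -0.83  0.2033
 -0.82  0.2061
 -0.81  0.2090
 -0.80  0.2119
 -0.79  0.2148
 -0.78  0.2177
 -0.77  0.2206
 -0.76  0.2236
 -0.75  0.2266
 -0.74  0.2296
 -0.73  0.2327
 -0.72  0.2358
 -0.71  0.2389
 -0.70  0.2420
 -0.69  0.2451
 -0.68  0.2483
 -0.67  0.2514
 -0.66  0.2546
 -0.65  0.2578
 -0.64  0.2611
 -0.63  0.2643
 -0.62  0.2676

$3.62

σ√T = 0.52 × 0.7071 = 0.3677
d₁ = [ln(105/80) + (0.084 + ½·0.52²)·0.5] / (σ√T) = (0.2719 + 0.1096) / 0.3677 = 1.0376 ≈ 1.04
d₂ = 1.0376 − 0.3677 = 0.6699 ≈ 0.67
exp(−rT) = exp(−0.084·0.5) = 0.9589
N(−d₂) = N(-0.67) = 0.2514;  N(−d₁) = N(-1.04) = 0.1492
P = 80·0.9589·0.2514 − 105·0.1492 = 19.2854 − 15.6660 = 3.6194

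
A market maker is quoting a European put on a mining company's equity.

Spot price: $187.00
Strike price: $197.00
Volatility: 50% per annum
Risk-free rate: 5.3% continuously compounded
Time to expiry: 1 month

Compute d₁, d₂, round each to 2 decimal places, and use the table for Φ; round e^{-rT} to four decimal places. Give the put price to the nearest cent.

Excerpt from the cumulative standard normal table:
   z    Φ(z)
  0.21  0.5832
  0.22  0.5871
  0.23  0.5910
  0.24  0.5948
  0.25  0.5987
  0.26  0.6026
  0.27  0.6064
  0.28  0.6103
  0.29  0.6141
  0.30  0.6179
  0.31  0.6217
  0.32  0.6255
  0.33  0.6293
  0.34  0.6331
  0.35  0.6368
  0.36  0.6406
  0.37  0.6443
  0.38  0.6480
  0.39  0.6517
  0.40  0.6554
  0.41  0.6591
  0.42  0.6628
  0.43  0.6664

$15.86

σ√T = 0.5·√0.08333 = 0.1443
ln(S/K) + (r + σ²/2)T = ln(187/197) + (0.053 + 0.5²/2)·0.08333 = -0.0521 + 0.0148 = -0.0373
d₁ = -0.0373 / 0.1443 = -0.2582 ≈ -0.26
d₂ = d₁ − σ√T = -0.2582 − 0.1443 = -0.4025 ≈ -0.40
e^(−rT) = e^(−0.053·0.08333) = 0.9956
P = 197·0.9956·N(0.40) − 187·N(0.26) = 197·0.9956·0.6554 − 187·0.6026 = 128.5457 − 112.6862 = 15.8595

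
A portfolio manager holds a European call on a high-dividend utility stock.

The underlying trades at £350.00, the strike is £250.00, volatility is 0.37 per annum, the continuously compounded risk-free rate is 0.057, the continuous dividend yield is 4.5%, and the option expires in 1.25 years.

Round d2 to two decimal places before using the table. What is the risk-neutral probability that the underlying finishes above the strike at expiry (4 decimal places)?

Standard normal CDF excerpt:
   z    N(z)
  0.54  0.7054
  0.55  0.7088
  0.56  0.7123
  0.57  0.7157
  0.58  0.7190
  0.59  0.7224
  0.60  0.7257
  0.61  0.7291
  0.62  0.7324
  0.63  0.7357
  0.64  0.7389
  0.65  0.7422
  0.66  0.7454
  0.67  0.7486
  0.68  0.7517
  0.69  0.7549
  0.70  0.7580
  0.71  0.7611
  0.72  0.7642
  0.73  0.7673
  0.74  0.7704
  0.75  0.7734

0.7389

T = 1.25;  σ√T = 0.4137
d₁ = [ln(350/250) + (0.057 − 0.045 + ½·0.37²)·1.25] / (σ√T) = (0.3365 + 0.1006) / 0.4137 = 1.0565 ≈ 1.06
d₂ = 1.0565 − 0.4137 = 0.6428 ≈ 0.64
Pr(exercise) under Q = N(d₂) = 0.7389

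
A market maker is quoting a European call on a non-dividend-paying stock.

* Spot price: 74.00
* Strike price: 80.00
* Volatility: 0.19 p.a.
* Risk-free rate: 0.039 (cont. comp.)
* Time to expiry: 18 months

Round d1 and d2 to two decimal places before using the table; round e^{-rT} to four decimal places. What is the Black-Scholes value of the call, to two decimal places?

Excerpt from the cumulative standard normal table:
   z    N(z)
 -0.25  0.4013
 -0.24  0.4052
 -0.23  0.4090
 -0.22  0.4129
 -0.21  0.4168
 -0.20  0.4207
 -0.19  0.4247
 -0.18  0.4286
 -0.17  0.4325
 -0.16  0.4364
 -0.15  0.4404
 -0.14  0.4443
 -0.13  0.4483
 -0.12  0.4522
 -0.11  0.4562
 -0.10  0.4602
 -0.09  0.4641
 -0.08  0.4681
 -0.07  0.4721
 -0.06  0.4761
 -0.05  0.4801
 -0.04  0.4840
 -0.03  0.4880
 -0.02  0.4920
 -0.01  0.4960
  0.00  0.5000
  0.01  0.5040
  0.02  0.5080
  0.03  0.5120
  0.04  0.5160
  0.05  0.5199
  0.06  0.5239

σ√T = 0.19·√1.5 = 0.2327
d₁ = [ln(74/80) + (0.039 + 0.19²/2)·1.5] / 0.2327 = [-0.0780 + 0.0856] / 0.2327 = 0.0327 which rounds to 0.03
d₂ = d₁ − σ√T = 0.0327 − 0.2327 = -0.2000 which rounds to -0.20
exp(−rT) = exp(−0.039·1.5) = 0.9432
C = 74·N(0.03) − 80·0.9432·N(-0.20) = 74·0.5120 − 80·0.9432·0.4207 = 37.8880 − 31.7443 = 6.1437

6.14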